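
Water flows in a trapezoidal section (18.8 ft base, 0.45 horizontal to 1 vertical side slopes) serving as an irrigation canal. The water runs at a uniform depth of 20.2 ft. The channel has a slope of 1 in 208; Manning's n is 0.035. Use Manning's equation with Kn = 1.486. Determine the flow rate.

Q = 7140 ft³/s

With bottom width b = 18.8 ft and side slope z = 0.45: A = (b + zy)y = (18.8 + 0.45×20.2)×20.2 = 563.4 ft²; P = b + 2y√(1+z²) = 18.8 + 2×20.2×1.097 = 63.1 ft.
Hydraulic radius R = A/P = 563.4/63.1 = 8.928 ft.
Manning's equation: Q = (1.486/n) A R^(2/3) S^(1/2) = (1.486/0.035) × 563.4 × 8.928^(2/3) × 0.004808^(1/2) = 7140 ft³/s.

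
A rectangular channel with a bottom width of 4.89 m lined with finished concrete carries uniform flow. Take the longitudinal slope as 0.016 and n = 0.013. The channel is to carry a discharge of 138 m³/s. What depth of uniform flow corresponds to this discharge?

y_n = 2.51 m

Manning's equation rearranged: A R^(2/3) = nQ / (1·√S) = 0.013 × 138 / (√0.016) = 14.18.
Try y = 1.83 m: A R^(2/3) = 9.225 — too small.
Try y = 2.51 m: A R^(2/3) = 14.16 — matches.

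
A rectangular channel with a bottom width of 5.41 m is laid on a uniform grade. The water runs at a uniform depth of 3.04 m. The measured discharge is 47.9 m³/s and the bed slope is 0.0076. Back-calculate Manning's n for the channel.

n = 0.038

Flow area A = b·y = 5.41 × 3.04 = 16.45 m². Wetted perimeter P = b + 2y = 5.41 + 2×3.04 = 11.49 m.
Hydraulic radius R = A/P = 16.45/11.49 = 1.431 m.
Rearranging Manning's equation: n = (1/Q) A R^(2/3) S^(1/2) = (1/47.9) × 16.45 × 1.431^(2/3) × √0.0076 = 0.038.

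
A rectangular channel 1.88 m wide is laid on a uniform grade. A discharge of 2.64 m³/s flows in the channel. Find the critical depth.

y_c = 0.586 m

For a rectangular channel, critical depth y_c = (q²/g)^(1/3) where q = Q/b = 2.64/1.88 = 1.404 m²/s.
So y_c = (1.404²/9.81)^(1/3) = 0.586 m.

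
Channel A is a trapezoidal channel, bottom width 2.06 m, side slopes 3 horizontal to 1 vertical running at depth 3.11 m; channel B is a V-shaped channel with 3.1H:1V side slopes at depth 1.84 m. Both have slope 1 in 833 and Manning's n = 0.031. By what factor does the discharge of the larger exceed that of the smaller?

5.11

Channel A: With bottom width b = 2.06 m and side slope z = 3: A = (b + zy)y = (2.06 + 3×3.11)×3.11 = 35.42 m²; P = b + 2y√(1+z²) = 2.06 + 2×3.11×3.162 = 21.73 m. Hydraulic radius R = A/P = 35.42/21.73 = 1.63 m. Q_A = (1/0.031)·35.42·1.63^(2/3)·√0.0012 = 54.84 m³/s.
Channel B: For a triangular section with side slope z = 3.1: A = zy² = 3.1×1.84² = 10.5 m²; P = 2y√(1+z²) = 2×1.84×3.257 = 11.99 m. Hydraulic radius R = A/P = 10.5/11.99 = 0.8756 m. Q_B = (1/0.031)·10.5·0.8756^(2/3)·√0.0012 = 10.74 m³/s.
The larger discharge is 54.84 m³/s and the smaller is 10.74 m³/s; the ratio is 5.11.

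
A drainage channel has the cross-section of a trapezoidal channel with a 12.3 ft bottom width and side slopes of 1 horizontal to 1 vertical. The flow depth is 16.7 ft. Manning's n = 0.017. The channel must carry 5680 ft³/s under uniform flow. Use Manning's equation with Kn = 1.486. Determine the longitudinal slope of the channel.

With bottom width b = 12.3 ft and side slope z = 1: A = (b + zy)y = (12.3 + 1×16.7)×16.7 = 484.3 ft²; P = b + 2y√(1+z²) = 12.3 + 2×16.7×1.414 = 59.53 ft.
Hydraulic radius R = A/P = 484.3/59.53 = 8.135 ft.
From Manning's equation, S = [nQ / (1.486 A R^(2/3))]² = [0.017 × 5680 / (1.486 × 484.3 × 8.135^(2/3))]² = 0.0011.

S = 0.0011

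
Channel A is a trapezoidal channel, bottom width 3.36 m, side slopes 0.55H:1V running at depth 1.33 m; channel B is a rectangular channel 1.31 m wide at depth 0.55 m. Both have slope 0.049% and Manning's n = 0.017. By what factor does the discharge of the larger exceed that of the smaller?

15.2

Channel A: With bottom width b = 3.36 m and side slope z = 0.55: A = (b + zy)y = (3.36 + 0.55×1.33)×1.33 = 5.442 m²; P = b + 2y√(1+z²) = 3.36 + 2×1.33×1.141 = 6.396 m. Hydraulic radius R = A/P = 5.442/6.396 = 0.8508 m. Q_A = (1/0.017)·5.442·0.8508^(2/3)·√0.00049 = 6.362 m³/s.
Channel B: Flow area A = b·y = 1.31 × 0.55 = 0.7205 m². Wetted perimeter P = b + 2y = 1.31 + 2×0.55 = 2.41 m. Hydraulic radius R = A/P = 0.7205/2.41 = 0.299 m. Q_B = (1/0.017)·0.7205·0.299^(2/3)·√0.00049 = 0.4195 m³/s.
The larger discharge is 6.362 m³/s and the smaller is 0.4195 m³/s; the ratio is 15.2.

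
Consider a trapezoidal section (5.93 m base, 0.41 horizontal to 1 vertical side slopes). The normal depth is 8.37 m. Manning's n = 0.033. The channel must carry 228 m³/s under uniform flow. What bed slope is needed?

With bottom width b = 5.93 m and side slope z = 0.41: A = (b + zy)y = (5.93 + 0.41×8.37)×8.37 = 78.36 m²; P = b + 2y√(1+z²) = 5.93 + 2×8.37×1.081 = 24.02 m.
Hydraulic radius R = A/P = 78.36/24.02 = 3.262 m.
From Manning's equation, S = [nQ / (1 A R^(2/3))]² = [0.033 × 228 / (1 × 78.36 × 3.262^(2/3))]² = 0.00191.

S = 0.00191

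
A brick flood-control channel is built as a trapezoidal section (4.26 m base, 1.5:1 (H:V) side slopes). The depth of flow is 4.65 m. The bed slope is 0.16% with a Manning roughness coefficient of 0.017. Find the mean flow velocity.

With bottom width b = 4.26 m and side slope z = 1.5: A = (b + zy)y = (4.26 + 1.5×4.65)×4.65 = 52.24 m²; P = b + 2y√(1+z²) = 4.26 + 2×4.65×1.803 = 21.03 m.
Hydraulic radius R = A/P = 52.24/21.03 = 2.485 m.
From Manning's equation, V = (1/n) R^(2/3) S^(1/2) = (1/0.017) × 2.485^(2/3) × 0.0016^(1/2) = 4.32 m/s.

V = 4.32 m/s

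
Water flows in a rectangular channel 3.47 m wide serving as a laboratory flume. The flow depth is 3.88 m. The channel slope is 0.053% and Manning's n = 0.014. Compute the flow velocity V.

Flow area A = b·y = 3.47 × 3.88 = 13.46 m². Wetted perimeter P = b + 2y = 3.47 + 2×3.88 = 11.23 m.
Hydraulic radius R = A/P = 13.46/11.23 = 1.199 m.
From Manning's equation, V = (1/n) R^(2/3) S^(1/2) = (1/0.014) × 1.199^(2/3) × 0.00053^(1/2) = 1.86 m/s.

V = 1.86 m/s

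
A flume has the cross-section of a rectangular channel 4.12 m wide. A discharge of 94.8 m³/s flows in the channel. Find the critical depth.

For a rectangular channel, critical depth y_c = (q²/g)^(1/3) where q = Q/b = 94.8/4.12 = 23.01 m²/s.
So y_c = (23.01²/9.81)^(1/3) = 3.78 m.

y_c = 3.78 m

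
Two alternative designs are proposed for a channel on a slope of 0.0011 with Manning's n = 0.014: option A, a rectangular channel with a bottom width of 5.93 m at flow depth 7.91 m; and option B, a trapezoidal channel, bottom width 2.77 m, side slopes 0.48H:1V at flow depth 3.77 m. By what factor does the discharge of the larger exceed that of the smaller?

3.38

Channel A: Flow area A = b·y = 5.93 × 7.91 = 46.91 m². Wetted perimeter P = b + 2y = 5.93 + 2×7.91 = 21.75 m. Hydraulic radius R = A/P = 46.91/21.75 = 2.157 m. Q_A = (1/0.014)·46.91·2.157^(2/3)·√0.0011 = 185.5 m³/s.
Channel B: With bottom width b = 2.77 m and side slope z = 0.48: A = (b + zy)y = (2.77 + 0.48×3.77)×3.77 = 17.27 m²; P = b + 2y√(1+z²) = 2.77 + 2×3.77×1.109 = 11.13 m. Hydraulic radius R = A/P = 17.27/11.13 = 1.551 m. Q_B = (1/0.014)·17.27·1.551^(2/3)·√0.0011 = 54.8 m³/s.
The larger discharge is 185.5 m³/s and the smaller is 54.8 m³/s; the ratio is 3.38.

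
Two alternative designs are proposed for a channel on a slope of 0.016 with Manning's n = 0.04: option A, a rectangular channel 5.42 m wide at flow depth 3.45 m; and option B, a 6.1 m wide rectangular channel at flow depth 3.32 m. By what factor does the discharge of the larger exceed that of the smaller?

1.12

Channel A: Flow area A = b·y = 5.42 × 3.45 = 18.7 m². Wetted perimeter P = b + 2y = 5.42 + 2×3.45 = 12.32 m. Hydraulic radius R = A/P = 18.7/12.32 = 1.518 m. Q_A = (1/0.04)·18.7·1.518^(2/3)·√0.016 = 78.1 m³/s.
Channel B: Flow area A = b·y = 6.1 × 3.32 = 20.25 m². Wetted perimeter P = b + 2y = 6.1 + 2×3.32 = 12.74 m. Hydraulic radius R = A/P = 20.25/12.74 = 1.59 m. Q_B = (1/0.04)·20.25·1.59^(2/3)·√0.016 = 87.23 m³/s.
The larger discharge is 87.23 m³/s and the smaller is 78.1 m³/s; the ratio is 1.12.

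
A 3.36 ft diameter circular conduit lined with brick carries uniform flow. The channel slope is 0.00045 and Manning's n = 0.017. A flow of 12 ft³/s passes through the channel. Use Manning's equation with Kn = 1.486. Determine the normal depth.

Manning's equation rearranged: A R^(2/3) = nQ / (1.486·√S) = 0.017 × 12 / (1.486 × √0.00045) = 6.472.
Try y = 2.52 ft: A R^(2/3) = 7.198 — over.
Try y = 1.97 ft: A R^(2/3) = 5.118 — short.
Try y = 2.31 ft: A R^(2/3) = 6.453 — close enough.

y_n = 2.31 ft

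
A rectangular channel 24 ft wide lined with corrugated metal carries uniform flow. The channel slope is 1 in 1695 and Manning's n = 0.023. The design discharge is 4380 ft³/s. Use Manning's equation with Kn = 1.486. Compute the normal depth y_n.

Manning's equation rearranged: A R^(2/3) = nQ / (1.486·√S) = 0.023 × 4380 / (1.486 × √0.00059) = 2791.
Trying y = 25.3 ft: A R^(2/3) = 2457 — low.
Trying y = 28.1 ft: A R^(2/3) = 2789 — ≈ 2791.

y_n = 28.1 ft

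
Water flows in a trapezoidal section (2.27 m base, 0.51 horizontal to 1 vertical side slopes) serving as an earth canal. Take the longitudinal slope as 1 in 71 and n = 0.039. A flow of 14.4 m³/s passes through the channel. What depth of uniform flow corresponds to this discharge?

Manning's equation rearranged: A R^(2/3) = nQ / (1·√S) = 0.039 × 14.4 / (√0.01408) = 4.732.
Try y = 1.45 m: A R^(2/3) = 3.728 — low.
Try y = 2.03 m: A R^(2/3) = 6.632 — high.
Try y = 1.67 m: A R^(2/3) = 4.737 — ≈ 4.732.

y_n = 1.67 m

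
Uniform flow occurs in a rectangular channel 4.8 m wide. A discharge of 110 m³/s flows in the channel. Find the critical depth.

For a rectangular channel, critical depth y_c = (q²/g)^(1/3) where q = Q/b = 110/4.8 = 22.92 m²/s.
So y_c = (22.92²/9.81)^(1/3) = 3.77 m.

y_c = 3.77 m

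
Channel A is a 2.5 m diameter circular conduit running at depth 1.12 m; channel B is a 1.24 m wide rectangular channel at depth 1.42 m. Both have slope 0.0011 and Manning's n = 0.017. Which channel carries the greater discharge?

channel A

Channel A: For a circular section of diameter D = 2.5 m at depth y = 1.12 m, the central angle is θ = 2 arccos(1 − 2y/D) = 2.933 rad. Then A = (D²/8)(θ − sin θ) = 2.13 m² and P = Dθ/2 = 3.667 m. Hydraulic radius R = A/P = 2.13/3.667 = 0.5809 m. Q_A = (1/0.017)·2.13·0.5809^(2/3)·√0.0011 = 2.893 m³/s.
Channel B: Flow area A = b·y = 1.24 × 1.42 = 1.761 m². Wetted perimeter P = b + 2y = 1.24 + 2×1.42 = 4.08 m. Hydraulic radius R = A/P = 1.761/4.08 = 0.4316 m. Q_B = (1/0.017)·1.761·0.4316^(2/3)·√0.0011 = 1.962 m³/s.
Q_A = 2.893 m³/s vs Q_B = 1.962 m³/s, so channel A carries more.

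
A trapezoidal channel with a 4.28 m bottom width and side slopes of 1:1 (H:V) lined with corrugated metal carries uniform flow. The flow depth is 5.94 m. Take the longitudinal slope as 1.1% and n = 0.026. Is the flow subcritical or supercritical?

With bottom width b = 4.28 m and side slope z = 1: A = (b + zy)y = (4.28 + 1×5.94)×5.94 = 60.71 m²; P = b + 2y√(1+z²) = 4.28 + 2×5.94×1.414 = 21.08 m.
Hydraulic radius R = A/P = 60.71/21.08 = 2.88 m.
V = (1/n) R^(2/3) √S = (1/0.026) × 2.88^(2/3) × √0.011 = 8.165 m/s. Hydraulic depth D_h = A/T = 60.71/16.16 = 3.757 m.
Froude number Fr = V/√(g·D_h) = 8.165/√(9.81×3.757) = 1.35, which is greater than 1, so the flow is supercritical.

supercritical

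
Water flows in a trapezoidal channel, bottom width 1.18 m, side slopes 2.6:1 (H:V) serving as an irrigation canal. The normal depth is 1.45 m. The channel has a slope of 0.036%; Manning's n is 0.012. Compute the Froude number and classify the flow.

subcritical

With bottom width b = 1.18 m and side slope z = 2.6: A = (b + zy)y = (1.18 + 2.6×1.45)×1.45 = 7.178 m²; P = b + 2y√(1+z²) = 1.18 + 2×1.45×2.786 = 9.258 m.
Hydraulic radius R = A/P = 7.178/9.258 = 0.7752 m.
V = (1/n) R^(2/3) √S = (1/0.012) × 0.7752^(2/3) × √0.00036 = 1.334 m/s. Hydraulic depth D_h = A/T = 7.178/8.72 = 0.8231 m.
Froude number Fr = V/√(g·D_h) = 1.334/√(9.81×0.8231) = 0.47, which is less than 1, so the flow is subcritical.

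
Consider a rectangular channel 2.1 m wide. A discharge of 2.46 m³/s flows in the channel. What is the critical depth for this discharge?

y_c = 0.519 m

For a rectangular channel, critical depth y_c = (q²/g)^(1/3) where q = Q/b = 2.46/2.1 = 1.171 m²/s.
So y_c = (1.171²/9.81)^(1/3) = 0.519 m.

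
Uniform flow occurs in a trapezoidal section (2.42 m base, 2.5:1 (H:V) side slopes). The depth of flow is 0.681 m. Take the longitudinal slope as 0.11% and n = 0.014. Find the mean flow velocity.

V = 1.41 m/s

With bottom width b = 2.42 m and side slope z = 2.5: A = (b + zy)y = (2.42 + 2.5×0.681)×0.681 = 2.807 m²; P = b + 2y√(1+z²) = 2.42 + 2×0.681×2.693 = 6.087 m.
Hydraulic radius R = A/P = 2.807/6.087 = 0.4612 m.
From Manning's equation, V = (1/n) R^(2/3) S^(1/2) = (1/0.014) × 0.4612^(2/3) × 0.0011^(1/2) = 1.41 m/s.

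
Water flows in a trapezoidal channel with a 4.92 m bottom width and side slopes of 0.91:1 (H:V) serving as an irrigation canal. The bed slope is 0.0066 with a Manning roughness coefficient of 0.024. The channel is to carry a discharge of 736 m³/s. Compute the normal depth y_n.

Manning's equation rearranged: A R^(2/3) = nQ / (1·√S) = 0.024 × 736 / (√0.0066) = 217.4.
Trying y = 8.77 m: A R^(2/3) = 282.8 — over.
Trying y = 7.75 m: A R^(2/3) = 217.4 — ≈ 217.4.

y_n = 7.75 m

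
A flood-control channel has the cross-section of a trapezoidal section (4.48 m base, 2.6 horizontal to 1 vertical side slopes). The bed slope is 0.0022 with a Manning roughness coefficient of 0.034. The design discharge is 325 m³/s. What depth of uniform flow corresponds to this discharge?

y_n = 5.75 m

Manning's equation rearranged: A R^(2/3) = nQ / (1·√S) = 0.034 × 325 / (√0.0022) = 235.6.
Try y = 4.89 m: A R^(2/3) = 161 — low.
Try y = 7.26 m: A R^(2/3) = 411 — high.
Try y = 5.75 m: A R^(2/3) = 235.5 — matches.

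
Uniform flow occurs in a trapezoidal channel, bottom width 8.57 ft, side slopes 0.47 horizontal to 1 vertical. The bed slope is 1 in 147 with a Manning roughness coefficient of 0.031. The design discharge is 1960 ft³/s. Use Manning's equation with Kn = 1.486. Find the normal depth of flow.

y_n = 12.1 ft

Manning's equation rearranged: A R^(2/3) = nQ / (1.486·√S) = 0.031 × 1960 / (1.486 × √0.006803) = 495.7.
At y = 13.7 ft: A R^(2/3) = 624.5 — over.
At y = 10 ft: A R^(2/3) = 352.4 — short.
At y = 12.1 ft: A R^(2/3) = 496.7 — ≈ 495.7.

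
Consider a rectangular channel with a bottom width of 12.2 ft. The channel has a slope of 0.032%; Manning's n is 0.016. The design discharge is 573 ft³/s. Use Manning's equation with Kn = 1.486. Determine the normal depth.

y_n = 11.3 ft

Manning's equation rearranged: A R^(2/3) = nQ / (1.486·√S) = 0.016 × 573 / (1.486 × √0.00032) = 344.9.
Try y = 9.2 ft: A R^(2/3) = 267 — too small.
Try y = 11.3 ft: A R^(2/3) = 345.2 — ≈ 344.9.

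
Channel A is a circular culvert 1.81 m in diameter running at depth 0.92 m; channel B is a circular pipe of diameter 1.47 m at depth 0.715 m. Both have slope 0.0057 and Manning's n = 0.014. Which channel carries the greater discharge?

channel A

Channel A: For a circular section of diameter D = 1.81 m at depth y = 0.92 m, the central angle is θ = 2 arccos(1 − 2y/D) = 3.175 rad. Then A = (D²/8)(θ − sin θ) = 1.314 m² and P = Dθ/2 = 2.873 m. Hydraulic radius R = A/P = 1.314/2.873 = 0.4572 m. Q_A = (1/0.014)·1.314·0.4572^(2/3)·√0.0057 = 4.205 m³/s.
Channel B: For a circular section of diameter D = 1.47 m at depth y = 0.715 m, the central angle is θ = 2 arccos(1 − 2y/D) = 3.087 rad. Then A = (D²/8)(θ − sin θ) = 0.8192 m² and P = Dθ/2 = 2.269 m. Hydraulic radius R = A/P = 0.8192/2.269 = 0.361 m. Q_B = (1/0.014)·0.8192·0.361^(2/3)·√0.0057 = 2.24 m³/s.
Q_A = 4.205 m³/s vs Q_B = 2.24 m³/s, so channel A carries more.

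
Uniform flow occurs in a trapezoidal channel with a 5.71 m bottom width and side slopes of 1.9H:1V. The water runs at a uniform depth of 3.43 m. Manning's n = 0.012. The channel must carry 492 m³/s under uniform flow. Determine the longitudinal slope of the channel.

S = 0.0076

With bottom width b = 5.71 m and side slope z = 1.9: A = (b + zy)y = (5.71 + 1.9×3.43)×3.43 = 41.94 m²; P = b + 2y√(1+z²) = 5.71 + 2×3.43×2.147 = 20.44 m.
Hydraulic radius R = A/P = 41.94/20.44 = 2.052 m.
From Manning's equation, S = [nQ / (1 A R^(2/3))]² = [0.012 × 492 / (1 × 41.94 × 2.052^(2/3))]² = 0.0076.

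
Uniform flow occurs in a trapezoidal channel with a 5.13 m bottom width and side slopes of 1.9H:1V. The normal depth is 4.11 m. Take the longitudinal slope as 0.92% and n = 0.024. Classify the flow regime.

With bottom width b = 5.13 m and side slope z = 1.9: A = (b + zy)y = (5.13 + 1.9×4.11)×4.11 = 53.18 m²; P = b + 2y√(1+z²) = 5.13 + 2×4.11×2.147 = 22.78 m.
Hydraulic radius R = A/P = 53.18/22.78 = 2.335 m.
V = (1/n) R^(2/3) √S = (1/0.024) × 2.335^(2/3) × √0.0092 = 7.033 m/s. Hydraulic depth D_h = A/T = 53.18/20.75 = 2.563 m.
Froude number Fr = V/√(g·D_h) = 7.033/√(9.81×2.563) = 1.4, which is greater than 1, so the flow is supercritical.

supercritical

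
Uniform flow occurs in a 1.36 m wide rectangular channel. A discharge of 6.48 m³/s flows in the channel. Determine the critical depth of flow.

For a rectangular channel, critical depth y_c = (q²/g)^(1/3) where q = Q/b = 6.48/1.36 = 4.765 m²/s.
So y_c = (4.765²/9.81)^(1/3) = 1.32 m.

y_c = 1.32 m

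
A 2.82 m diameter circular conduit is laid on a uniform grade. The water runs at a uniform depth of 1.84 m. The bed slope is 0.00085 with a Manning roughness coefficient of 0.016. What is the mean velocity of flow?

V = 1.59 m/s

For a circular section of diameter D = 2.82 m at depth y = 1.84 m, the central angle is θ = 2 arccos(1 − 2y/D) = 3.761 rad. Then A = (D²/8)(θ − sin θ) = 4.316 m² and P = Dθ/2 = 5.304 m.
Hydraulic radius R = A/P = 4.316/5.304 = 0.8139 m.
From Manning's equation, V = (1/n) R^(2/3) S^(1/2) = (1/0.016) × 0.8139^(2/3) × 0.00085^(1/2) = 1.59 m/s.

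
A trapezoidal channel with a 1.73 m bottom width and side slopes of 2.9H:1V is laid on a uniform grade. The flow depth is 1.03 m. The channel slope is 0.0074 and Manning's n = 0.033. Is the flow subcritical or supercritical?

With bottom width b = 1.73 m and side slope z = 2.9: A = (b + zy)y = (1.73 + 2.9×1.03)×1.03 = 4.859 m²; P = b + 2y√(1+z²) = 1.73 + 2×1.03×3.068 = 8.049 m.
Hydraulic radius R = A/P = 4.859/8.049 = 0.6036 m.
V = (1/n) R^(2/3) √S = (1/0.033) × 0.6036^(2/3) × √0.0074 = 1.862 m/s. Hydraulic depth D_h = A/T = 4.859/7.704 = 0.6306 m.
Froude number Fr = V/√(g·D_h) = 1.862/√(9.81×0.6306) = 0.749, which is less than 1, so the flow is subcritical.

subcritical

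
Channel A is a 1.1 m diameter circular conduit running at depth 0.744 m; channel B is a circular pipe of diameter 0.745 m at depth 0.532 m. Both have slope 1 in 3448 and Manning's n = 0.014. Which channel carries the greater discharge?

Channel A: For a circular section of diameter D = 1.1 m at depth y = 0.744 m, the central angle is θ = 2 arccos(1 − 2y/D) = 3.863 rad. Then A = (D²/8)(θ − sin θ) = 0.6841 m² and P = Dθ/2 = 2.124 m. Hydraulic radius R = A/P = 0.6841/2.124 = 0.322 m. Q_A = (1/0.014)·0.6841·0.322^(2/3)·√0.00029 = 0.3909 m³/s.
Channel B: For a circular section of diameter D = 0.745 m at depth y = 0.532 m, the central angle is θ = 2 arccos(1 − 2y/D) = 4.027 rad. Then A = (D²/8)(θ − sin θ) = 0.333 m² and P = Dθ/2 = 1.5 m. Hydraulic radius R = A/P = 0.333/1.5 = 0.222 m. Q_B = (1/0.014)·0.333·0.222^(2/3)·√0.00029 = 0.1486 m³/s.
Q_A = 0.3909 m³/s vs Q_B = 0.1486 m³/s, so channel A carries more.

channel A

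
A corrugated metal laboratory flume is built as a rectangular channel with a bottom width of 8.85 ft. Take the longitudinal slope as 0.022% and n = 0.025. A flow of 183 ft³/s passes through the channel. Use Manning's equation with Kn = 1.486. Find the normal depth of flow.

y_n = 10.9 ft

Manning's equation rearranged: A R^(2/3) = nQ / (1.486·√S) = 0.025 × 183 / (1.486 × √0.00022) = 207.6.
At y = 12.5 ft: A R^(2/3) = 243.6 — too large.
At y = 9.67 ft: A R^(2/3) = 179.4 — too small.
At y = 10.9 ft: A R^(2/3) = 207.2 — close enough.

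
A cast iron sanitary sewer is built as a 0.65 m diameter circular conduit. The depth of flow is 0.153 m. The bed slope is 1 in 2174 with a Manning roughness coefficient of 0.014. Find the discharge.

For a circular section of diameter D = 0.65 m at depth y = 0.153 m, the central angle is θ = 2 arccos(1 − 2y/D) = 2.026 rad. Then A = (D²/8)(θ − sin θ) = 0.05958 m² and P = Dθ/2 = 0.6585 m.
Hydraulic radius R = A/P = 0.05958/0.6585 = 0.09047 m.
Manning's equation: Q = (1/n) A R^(2/3) S^(1/2) = (1/0.014) × 0.05958 × 0.09047^(2/3) × 0.00046^(1/2) = 0.0184 m³/s.

Q = 0.0184 m³/s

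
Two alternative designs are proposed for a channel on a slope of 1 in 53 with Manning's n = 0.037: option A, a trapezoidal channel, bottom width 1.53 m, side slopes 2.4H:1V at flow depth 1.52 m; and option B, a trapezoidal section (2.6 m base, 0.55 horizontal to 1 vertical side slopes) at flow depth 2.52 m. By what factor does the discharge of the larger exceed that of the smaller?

Channel A: With bottom width b = 1.53 m and side slope z = 2.4: A = (b + zy)y = (1.53 + 2.4×1.52)×1.52 = 7.871 m²; P = b + 2y√(1+z²) = 1.53 + 2×1.52×2.6 = 9.434 m. Hydraulic radius R = A/P = 7.871/9.434 = 0.8343 m. Q_A = (1/0.037)·7.871·0.8343^(2/3)·√0.01887 = 25.89 m³/s.
Channel B: With bottom width b = 2.6 m and side slope z = 0.55: A = (b + zy)y = (2.6 + 0.55×2.52)×2.52 = 10.04 m²; P = b + 2y√(1+z²) = 2.6 + 2×2.52×1.141 = 8.352 m. Hydraulic radius R = A/P = 10.04/8.352 = 1.203 m. Q_B = (1/0.037)·10.04·1.203^(2/3)·√0.01887 = 42.17 m³/s.
The larger discharge is 42.17 m³/s and the smaller is 25.89 m³/s; the ratio is 1.63.

1.63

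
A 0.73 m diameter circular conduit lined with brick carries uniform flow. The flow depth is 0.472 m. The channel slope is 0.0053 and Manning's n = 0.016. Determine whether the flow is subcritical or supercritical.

subcritical

For a circular section of diameter D = 0.73 m at depth y = 0.472 m, the central angle is θ = 2 arccos(1 − 2y/D) = 3.737 rad. Then A = (D²/8)(θ − sin θ) = 0.2862 m² and P = Dθ/2 = 1.364 m.
Hydraulic radius R = A/P = 0.2862/1.364 = 0.2099 m.
V = (1/n) R^(2/3) √S = (1/0.016) × 0.2099^(2/3) × √0.0053 = 1.607 m/s. Hydraulic depth D_h = A/T = 0.2862/0.6979 = 0.4101 m.
Froude number Fr = V/√(g·D_h) = 1.607/√(9.81×0.4101) = 0.801, which is less than 1, so the flow is subcritical.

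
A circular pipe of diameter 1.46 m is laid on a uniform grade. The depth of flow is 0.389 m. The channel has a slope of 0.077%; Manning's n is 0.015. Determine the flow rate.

Q = 0.246 m³/s

For a circular section of diameter D = 1.46 m at depth y = 0.389 m, the central angle is θ = 2 arccos(1 − 2y/D) = 2.17 rad. Then A = (D²/8)(θ − sin θ) = 0.358 m² and P = Dθ/2 = 1.584 m.
Hydraulic radius R = A/P = 0.358/1.584 = 0.226 m.
Manning's equation: Q = (1/n) A R^(2/3) S^(1/2) = (1/0.015) × 0.358 × 0.226^(2/3) × 0.00077^(1/2) = 0.246 m³/s.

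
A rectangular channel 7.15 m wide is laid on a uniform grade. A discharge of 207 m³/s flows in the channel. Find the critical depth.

For a rectangular channel, critical depth y_c = (q²/g)^(1/3) where q = Q/b = 207/7.15 = 28.95 m²/s.
So y_c = (28.95²/9.81)^(1/3) = 4.4 m.

y_c = 4.4 m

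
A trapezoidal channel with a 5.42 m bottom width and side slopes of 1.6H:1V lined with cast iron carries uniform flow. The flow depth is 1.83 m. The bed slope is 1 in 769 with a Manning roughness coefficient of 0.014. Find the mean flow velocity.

V = 2.97 m/s

With bottom width b = 5.42 m and side slope z = 1.6: A = (b + zy)y = (5.42 + 1.6×1.83)×1.83 = 15.28 m²; P = b + 2y√(1+z²) = 5.42 + 2×1.83×1.887 = 12.33 m.
Hydraulic radius R = A/P = 15.28/12.33 = 1.239 m.
From Manning's equation, V = (1/n) R^(2/3) S^(1/2) = (1/0.014) × 1.239^(2/3) × 0.0013^(1/2) = 2.97 m/s.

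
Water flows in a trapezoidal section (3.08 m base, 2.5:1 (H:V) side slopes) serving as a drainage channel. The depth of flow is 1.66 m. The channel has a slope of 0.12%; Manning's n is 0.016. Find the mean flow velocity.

V = 2.16 m/s

With bottom width b = 3.08 m and side slope z = 2.5: A = (b + zy)y = (3.08 + 2.5×1.66)×1.66 = 12 m²; P = b + 2y√(1+z²) = 3.08 + 2×1.66×2.693 = 12.02 m.
Hydraulic radius R = A/P = 12/12.02 = 0.9985 m.
From Manning's equation, V = (1/n) R^(2/3) S^(1/2) = (1/0.016) × 0.9985^(2/3) × 0.0012^(1/2) = 2.16 m/s.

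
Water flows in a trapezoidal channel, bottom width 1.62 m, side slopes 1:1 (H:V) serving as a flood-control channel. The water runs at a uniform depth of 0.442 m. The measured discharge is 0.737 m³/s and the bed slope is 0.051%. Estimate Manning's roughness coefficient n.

n = 0.013

With bottom width b = 1.62 m and side slope z = 1: A = (b + zy)y = (1.62 + 1×0.442)×0.442 = 0.9114 m²; P = b + 2y√(1+z²) = 1.62 + 2×0.442×1.414 = 2.87 m.
Hydraulic radius R = A/P = 0.9114/2.87 = 0.3175 m.
Rearranging Manning's equation: n = (1/Q) A R^(2/3) S^(1/2) = (1/0.737) × 0.9114 × 0.3175^(2/3) × √0.00051 = 0.013.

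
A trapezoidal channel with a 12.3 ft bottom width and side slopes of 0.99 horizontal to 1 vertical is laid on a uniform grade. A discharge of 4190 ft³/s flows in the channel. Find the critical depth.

y_c = 11.3 ft

At critical depth, Q² T / (g A³) = 1, i.e. A³/T = Q²/g = 4190²/32.2 = 545200.
Trying y = 8.78 ft: A³/T = 210900 — short.
Trying y = 11.3 ft: A³/T = 539200 — close enough.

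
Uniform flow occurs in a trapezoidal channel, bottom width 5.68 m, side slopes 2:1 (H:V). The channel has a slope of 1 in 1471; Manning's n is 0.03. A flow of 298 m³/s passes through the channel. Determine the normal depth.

Manning's equation rearranged: A R^(2/3) = nQ / (1·√S) = 0.03 × 298 / (√0.0006798) = 342.9.
Trying y = 8.7 m: A R^(2/3) = 547.6 — high.
Trying y = 6.32 m: A R^(2/3) = 262.4 — low.
Trying y = 7.11 m: A R^(2/3) = 343.1 — matches.

y_n = 7.11 m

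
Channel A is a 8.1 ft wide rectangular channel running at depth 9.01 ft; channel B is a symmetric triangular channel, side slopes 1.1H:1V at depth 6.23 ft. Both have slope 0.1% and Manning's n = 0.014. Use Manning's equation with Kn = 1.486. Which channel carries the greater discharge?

Channel A: Flow area A = b·y = 8.1 × 9.01 = 72.98 ft². Wetted perimeter P = b + 2y = 8.1 + 2×9.01 = 26.12 ft. Hydraulic radius R = A/P = 72.98/26.12 = 2.794 ft. Q_A = (1.486/0.014)·72.98·2.794^(2/3)·√0.001 = 486 ft³/s.
Channel B: For a triangular section with side slope z = 1.1: A = zy² = 1.1×6.23² = 42.69 ft²; P = 2y√(1+z²) = 2×6.23×1.487 = 18.52 ft. Hydraulic radius R = A/P = 42.69/18.52 = 2.305 ft. Q_B = (1.486/0.014)·42.69·2.305^(2/3)·√0.001 = 250.1 ft³/s.
Q_A = 486 ft³/s vs Q_B = 250.1 ft³/s, so channel A carries more.

channel A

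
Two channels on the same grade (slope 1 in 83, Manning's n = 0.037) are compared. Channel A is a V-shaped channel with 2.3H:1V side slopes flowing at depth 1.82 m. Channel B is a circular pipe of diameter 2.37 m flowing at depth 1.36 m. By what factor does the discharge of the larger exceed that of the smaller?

Channel A: For a triangular section with side slope z = 2.3: A = zy² = 2.3×1.82² = 7.619 m²; P = 2y√(1+z²) = 2×1.82×2.508 = 9.129 m. Hydraulic radius R = A/P = 7.619/9.129 = 0.8345 m. Q_A = (1/0.037)·7.619·0.8345^(2/3)·√0.01205 = 20.03 m³/s.
Channel B: For a circular section of diameter D = 2.37 m at depth y = 1.36 m, the central angle is θ = 2 arccos(1 − 2y/D) = 3.438 rad. Then A = (D²/8)(θ − sin θ) = 2.619 m² and P = Dθ/2 = 4.074 m. Hydraulic radius R = A/P = 2.619/4.074 = 0.6428 m. Q_B = (1/0.037)·2.619·0.6428^(2/3)·√0.01205 = 5.787 m³/s.
The larger discharge is 20.03 m³/s and the smaller is 5.787 m³/s; the ratio is 3.46.

3.46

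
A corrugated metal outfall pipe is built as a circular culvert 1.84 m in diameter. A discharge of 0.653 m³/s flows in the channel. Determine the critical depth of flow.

At critical depth, Q² T / (g A³) = 1, i.e. A³/T = Q²/g = 0.653²/9.81 = 0.04347.
Trying y = 0.28 m: A³/T = 0.0126 — low.
Trying y = 0.485 m: A³/T = 0.1083 — high.
Trying y = 0.384 m: A³/T = 0.04355 — close enough.

y_c = 0.384 m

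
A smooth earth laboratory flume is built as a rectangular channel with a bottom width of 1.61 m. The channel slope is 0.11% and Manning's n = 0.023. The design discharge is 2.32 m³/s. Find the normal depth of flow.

y_n = 1.53 m

Manning's equation rearranged: A R^(2/3) = nQ / (1·√S) = 0.023 × 2.32 / (√0.0011) = 1.609.
At y = 1.93 m: A R^(2/3) = 2.131 — too large.
At y = 1.28 m: A R^(2/3) = 1.288 — too small.
At y = 1.53 m: A R^(2/3) = 1.608 — close enough.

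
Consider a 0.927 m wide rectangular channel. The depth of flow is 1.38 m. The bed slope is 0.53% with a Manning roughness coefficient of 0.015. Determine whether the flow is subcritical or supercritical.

Flow area A = b·y = 0.927 × 1.38 = 1.279 m². Wetted perimeter P = b + 2y = 0.927 + 2×1.38 = 3.687 m.
Hydraulic radius R = A/P = 1.279/3.687 = 0.347 m.
V = (1/n) R^(2/3) √S = (1/0.015) × 0.347^(2/3) × √0.0053 = 2.396 m/s. Hydraulic depth D_h = A/T = 1.279/0.927 = 1.38 m.
Froude number Fr = V/√(g·D_h) = 2.396/√(9.81×1.38) = 0.651, which is less than 1, so the flow is subcritical.

subcritical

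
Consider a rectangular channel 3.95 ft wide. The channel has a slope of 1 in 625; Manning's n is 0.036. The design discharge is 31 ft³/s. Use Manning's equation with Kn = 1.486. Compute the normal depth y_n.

y_n = 3.96 ft

Manning's equation rearranged: A R^(2/3) = nQ / (1.486·√S) = 0.036 × 31 / (1.486 × √0.0016) = 18.78.
At y = 3.55 ft: A R^(2/3) = 16.44 — low.
At y = 4.62 ft: A R^(2/3) = 22.66 — high.
At y = 3.96 ft: A R^(2/3) = 18.8 — close enough.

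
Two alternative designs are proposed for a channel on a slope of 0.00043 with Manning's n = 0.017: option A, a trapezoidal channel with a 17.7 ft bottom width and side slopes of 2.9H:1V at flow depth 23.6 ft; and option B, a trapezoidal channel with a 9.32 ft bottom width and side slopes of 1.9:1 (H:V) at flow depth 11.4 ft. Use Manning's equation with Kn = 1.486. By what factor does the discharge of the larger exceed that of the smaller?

Channel A: With bottom width b = 17.7 ft and side slope z = 2.9: A = (b + zy)y = (17.7 + 2.9×23.6)×23.6 = 2033 ft²; P = b + 2y√(1+z²) = 17.7 + 2×23.6×3.068 = 162.5 ft. Hydraulic radius R = A/P = 2033/162.5 = 12.51 ft. Q_A = (1.486/0.017)·2033·12.51^(2/3)·√0.00043 = 19860 ft³/s.
Channel B: With bottom width b = 9.32 ft and side slope z = 1.9: A = (b + zy)y = (9.32 + 1.9×11.4)×11.4 = 353.2 ft²; P = b + 2y√(1+z²) = 9.32 + 2×11.4×2.147 = 58.27 ft. Hydraulic radius R = A/P = 353.2/58.27 = 6.061 ft. Q_B = (1.486/0.017)·353.2·6.061^(2/3)·√0.00043 = 2128 ft³/s.
The larger discharge is 19860 ft³/s and the smaller is 2128 ft³/s; the ratio is 9.33.

9.33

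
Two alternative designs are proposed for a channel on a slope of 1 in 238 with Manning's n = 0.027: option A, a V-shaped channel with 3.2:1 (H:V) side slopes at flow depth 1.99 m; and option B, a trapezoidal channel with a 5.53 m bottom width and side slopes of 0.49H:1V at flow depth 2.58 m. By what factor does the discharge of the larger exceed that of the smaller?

1.92

Channel A: For a triangular section with side slope z = 3.2: A = zy² = 3.2×1.99² = 12.67 m²; P = 2y√(1+z²) = 2×1.99×3.353 = 13.34 m. Hydraulic radius R = A/P = 12.67/13.34 = 0.9497 m. Q_A = (1/0.027)·12.67·0.9497^(2/3)·√0.004202 = 29.39 m³/s.
Channel B: With bottom width b = 5.53 m and side slope z = 0.49: A = (b + zy)y = (5.53 + 0.49×2.58)×2.58 = 17.53 m²; P = b + 2y√(1+z²) = 5.53 + 2×2.58×1.114 = 11.28 m. Hydraulic radius R = A/P = 17.53/11.28 = 1.555 m. Q_B = (1/0.027)·17.53·1.555^(2/3)·√0.004202 = 56.47 m³/s.
The larger discharge is 56.47 m³/s and the smaller is 29.39 m³/s; the ratio is 1.92.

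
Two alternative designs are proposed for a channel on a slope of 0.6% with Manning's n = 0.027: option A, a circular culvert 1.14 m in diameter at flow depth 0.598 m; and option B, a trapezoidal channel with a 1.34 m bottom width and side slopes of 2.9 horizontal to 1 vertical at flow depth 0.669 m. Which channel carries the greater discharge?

channel B

Channel A: For a circular section of diameter D = 1.14 m at depth y = 0.598 m, the central angle is θ = 2 arccos(1 − 2y/D) = 3.24 rad. Then A = (D²/8)(θ − sin θ) = 0.5423 m² and P = Dθ/2 = 1.847 m. Hydraulic radius R = A/P = 0.5423/1.847 = 0.2936 m. Q_A = (1/0.027)·0.5423·0.2936^(2/3)·√0.006 = 0.6873 m³/s.
Channel B: With bottom width b = 1.34 m and side slope z = 2.9: A = (b + zy)y = (1.34 + 2.9×0.669)×0.669 = 2.194 m²; P = b + 2y√(1+z²) = 1.34 + 2×0.669×3.068 = 5.444 m. Hydraulic radius R = A/P = 2.194/5.444 = 0.4031 m. Q_B = (1/0.027)·2.194·0.4031^(2/3)·√0.006 = 3.435 m³/s.
Q_A = 0.6873 m³/s vs Q_B = 3.435 m³/s, so channel B carries more.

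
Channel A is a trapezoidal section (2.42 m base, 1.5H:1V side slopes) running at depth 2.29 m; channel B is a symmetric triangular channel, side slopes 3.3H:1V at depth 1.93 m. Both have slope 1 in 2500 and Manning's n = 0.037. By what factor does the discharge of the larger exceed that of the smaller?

1.34

Channel A: With bottom width b = 2.42 m and side slope z = 1.5: A = (b + zy)y = (2.42 + 1.5×2.29)×2.29 = 13.41 m²; P = b + 2y√(1+z²) = 2.42 + 2×2.29×1.803 = 10.68 m. Hydraulic radius R = A/P = 13.41/10.68 = 1.256 m. Q_A = (1/0.037)·13.41·1.256^(2/3)·√0.0004 = 8.436 m³/s.
Channel B: For a triangular section with side slope z = 3.3: A = zy² = 3.3×1.93² = 12.29 m²; P = 2y√(1+z²) = 2×1.93×3.448 = 13.31 m. Hydraulic radius R = A/P = 12.29/13.31 = 0.9235 m. Q_B = (1/0.037)·12.29·0.9235^(2/3)·√0.0004 = 6.301 m³/s.
The larger discharge is 8.436 m³/s and the smaller is 6.301 m³/s; the ratio is 1.34.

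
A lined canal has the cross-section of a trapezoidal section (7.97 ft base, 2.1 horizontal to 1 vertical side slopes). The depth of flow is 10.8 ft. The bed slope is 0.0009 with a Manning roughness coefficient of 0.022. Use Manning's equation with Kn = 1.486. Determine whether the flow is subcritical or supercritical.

subcritical

With bottom width b = 7.97 ft and side slope z = 2.1: A = (b + zy)y = (7.97 + 2.1×10.8)×10.8 = 331 ft²; P = b + 2y√(1+z²) = 7.97 + 2×10.8×2.326 = 58.21 ft.
Hydraulic radius R = A/P = 331/58.21 = 5.687 ft.
V = (1.486/n) R^(2/3) √S = (1.486/0.022) × 5.687^(2/3) × √0.0009 = 6.456 ft/s. Hydraulic depth D_h = A/T = 331/53.33 = 6.207 ft.
Froude number Fr = V/√(g·D_h) = 6.456/√(32.2×6.207) = 0.457, which is less than 1, so the flow is subcritical.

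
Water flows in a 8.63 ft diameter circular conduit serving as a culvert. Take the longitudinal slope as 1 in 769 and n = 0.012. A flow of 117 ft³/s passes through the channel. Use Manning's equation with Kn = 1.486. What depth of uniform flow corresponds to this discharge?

Manning's equation rearranged: A R^(2/3) = nQ / (1.486·√S) = 0.012 × 117 / (1.486 × √0.0013) = 26.2.
Trying y = 2.14 ft: A R^(2/3) = 13.16 — short.
Trying y = 3.05 ft: A R^(2/3) = 26.15 — close enough.

y_n = 3.05 ft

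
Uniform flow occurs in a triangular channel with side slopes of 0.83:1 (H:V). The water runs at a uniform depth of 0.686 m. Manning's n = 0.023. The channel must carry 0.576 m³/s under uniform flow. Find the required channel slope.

For a triangular section with side slope z = 0.83: A = zy² = 0.83×0.686² = 0.3906 m²; P = 2y√(1+z²) = 2×0.686×1.3 = 1.783 m.
Hydraulic radius R = A/P = 0.3906/1.783 = 0.2191 m.
From Manning's equation, S = [nQ / (1 A R^(2/3))]² = [0.023 × 0.576 / (1 × 0.3906 × 0.2191^(2/3))]² = 0.00871.

S = 0.00871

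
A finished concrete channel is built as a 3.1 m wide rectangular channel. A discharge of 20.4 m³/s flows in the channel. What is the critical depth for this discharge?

For a rectangular channel, critical depth y_c = (q²/g)^(1/3) where q = Q/b = 20.4/3.1 = 6.581 m²/s.
So y_c = (6.581²/9.81)^(1/3) = 1.64 m.

y_c = 1.64 m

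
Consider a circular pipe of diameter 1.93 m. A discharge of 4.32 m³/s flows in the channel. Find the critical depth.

At critical depth, Q² T / (g A³) = 1, i.e. A³/T = Q²/g = 4.32²/9.81 = 1.902.
At y = 1.16 m: A³/T = 3.277 — high.
At y = 1.01 m: A³/T = 1.93 — ≈ 1.902.

y_c = 1.01 m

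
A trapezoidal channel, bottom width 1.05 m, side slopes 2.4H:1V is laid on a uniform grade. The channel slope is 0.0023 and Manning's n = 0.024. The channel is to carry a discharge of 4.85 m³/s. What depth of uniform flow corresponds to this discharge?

y_n = 1.02 m

Manning's equation rearranged: A R^(2/3) = nQ / (1·√S) = 0.024 × 4.85 / (√0.0023) = 2.427.
Try y = 1.23 m: A R^(2/3) = 3.736 — over.
Try y = 1.02 m: A R^(2/3) = 2.428 — matches.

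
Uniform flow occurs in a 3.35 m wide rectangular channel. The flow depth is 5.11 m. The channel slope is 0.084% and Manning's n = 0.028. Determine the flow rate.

Q = 20.7 m³/s

Flow area A = b·y = 3.35 × 5.11 = 17.12 m². Wetted perimeter P = b + 2y = 3.35 + 2×5.11 = 13.57 m.
Hydraulic radius R = A/P = 17.12/13.57 = 1.261 m.
Manning's equation: Q = (1/n) A R^(2/3) S^(1/2) = (1/0.028) × 17.12 × 1.261^(2/3) × 0.00084^(1/2) = 20.7 m³/s.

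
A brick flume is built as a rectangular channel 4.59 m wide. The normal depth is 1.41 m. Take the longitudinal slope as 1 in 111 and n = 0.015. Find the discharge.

Q = 37.4 m³/s

Flow area A = b·y = 4.59 × 1.41 = 6.472 m². Wetted perimeter P = b + 2y = 4.59 + 2×1.41 = 7.41 m.
Hydraulic radius R = A/P = 6.472/7.41 = 0.8734 m.
Manning's equation: Q = (1/n) A R^(2/3) S^(1/2) = (1/0.015) × 6.472 × 0.8734^(2/3) × 0.009009^(1/2) = 37.4 m³/s.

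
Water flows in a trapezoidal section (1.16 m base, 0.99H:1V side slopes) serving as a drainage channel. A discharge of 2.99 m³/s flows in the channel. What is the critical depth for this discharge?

At critical depth, Q² T / (g A³) = 1, i.e. A³/T = Q²/g = 2.99²/9.81 = 0.9113.
At y = 0.567 m: A³/T = 0.4073 — low.
At y = 0.856 m: A³/T = 1.777 — high.
At y = 0.712 m: A³/T = 0.911 — close enough.

y_c = 0.712 m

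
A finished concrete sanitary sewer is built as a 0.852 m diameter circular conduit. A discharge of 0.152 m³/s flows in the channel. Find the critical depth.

y_c = 0.226 m

At critical depth, Q² T / (g A³) = 1, i.e. A³/T = Q²/g = 0.152²/9.81 = 0.002355.
Trying y = 0.272 m: A³/T = 0.00485 — too large.
Trying y = 0.174 m: A³/T = 0.0008517 — too small.
Trying y = 0.226 m: A³/T = 0.002364 — matches.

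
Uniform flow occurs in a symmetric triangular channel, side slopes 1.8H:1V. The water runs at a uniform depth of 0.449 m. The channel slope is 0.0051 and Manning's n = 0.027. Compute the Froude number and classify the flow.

subcritical

For a triangular section with side slope z = 1.8: A = zy² = 1.8×0.449² = 0.3629 m²; P = 2y√(1+z²) = 2×0.449×2.059 = 1.849 m.
Hydraulic radius R = A/P = 0.3629/1.849 = 0.1962 m.
V = (1/n) R^(2/3) √S = (1/0.027) × 0.1962^(2/3) × √0.0051 = 0.8932 m/s. Hydraulic depth D_h = A/T = 0.3629/1.616 = 0.2245 m.
Froude number Fr = V/√(g·D_h) = 0.8932/√(9.81×0.2245) = 0.602, which is less than 1, so the flow is subcritical.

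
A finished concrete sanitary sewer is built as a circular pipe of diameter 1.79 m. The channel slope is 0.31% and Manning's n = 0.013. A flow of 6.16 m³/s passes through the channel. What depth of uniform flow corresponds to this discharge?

y_n = 1.43 m

Manning's equation rearranged: A R^(2/3) = nQ / (1·√S) = 0.013 × 6.16 / (√0.0031) = 1.438.
Try y = 1.65 m: A R^(2/3) = 1.581 — too large.
Try y = 1.01 m: A R^(2/3) = 0.8985 — too small.
Try y = 1.43 m: A R^(2/3) = 1.437 — close enough.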